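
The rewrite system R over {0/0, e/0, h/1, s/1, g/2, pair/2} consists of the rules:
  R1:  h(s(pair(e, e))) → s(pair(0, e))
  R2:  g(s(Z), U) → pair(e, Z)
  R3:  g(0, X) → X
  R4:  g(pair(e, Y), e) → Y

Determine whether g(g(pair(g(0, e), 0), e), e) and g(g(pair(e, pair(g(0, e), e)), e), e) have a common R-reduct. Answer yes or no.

yes — NF(t₁) = e, NF(t₂) = e

Reduce t₁ = g(g(pair(g(0, e), 0), e), e):
1. g(g(pair(g(0, e), 0), e), e)  →  g(g(pair(e, 0), e), e)   [R3 at 1.1.1]
2. g(g(pair(e, 0), e), e)  →  g(0, e)   [R4 at 1]
3. g(0, e)  →  e   [R3 at ε]

Reduce t₂ = g(g(pair(e, pair(g(0, e), e)), e), e):
1. g(g(pair(e, pair(g(0, e), e)), e), e)  →  g(pair(g(0, e), e), e)   [R4 at 1]
2. g(pair(g(0, e), e), e)  →  g(pair(e, e), e)   [R3 at 1.1]
3. g(pair(e, e), e)  →  e   [R4 at ε]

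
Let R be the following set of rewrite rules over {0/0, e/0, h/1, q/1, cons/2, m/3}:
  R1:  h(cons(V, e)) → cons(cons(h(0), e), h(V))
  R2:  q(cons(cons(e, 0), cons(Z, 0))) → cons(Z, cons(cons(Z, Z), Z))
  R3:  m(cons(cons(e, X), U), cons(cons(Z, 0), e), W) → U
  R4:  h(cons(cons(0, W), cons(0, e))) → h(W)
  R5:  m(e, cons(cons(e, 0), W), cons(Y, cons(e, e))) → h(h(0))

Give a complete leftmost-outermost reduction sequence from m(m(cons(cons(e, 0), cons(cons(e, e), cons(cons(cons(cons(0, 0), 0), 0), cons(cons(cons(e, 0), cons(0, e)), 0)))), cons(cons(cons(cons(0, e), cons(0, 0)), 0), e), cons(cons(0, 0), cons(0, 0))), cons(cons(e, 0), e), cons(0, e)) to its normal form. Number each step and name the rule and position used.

1. m(m(cons(cons(e, 0), cons(cons(e, e), cons(cons(cons(cons(0, 0), 0), 0), cons(cons(cons(e, 0), cons(0, e)), 0)))), cons(cons(cons(cons(0, e), cons(0, 0)), 0), e), cons(cons(0, 0), cons(0, 0))), cons(cons(e, 0), e), cons(0, e))  →  m(cons(cons(e, e), cons(cons(cons(cons(0, 0), 0), 0), cons(cons(cons(e, 0), cons(0, e)), 0))), cons(cons(e, 0), e), cons(0, e))   [R3 at 1]
2. m(cons(cons(e, e), cons(cons(cons(cons(0, 0), 0), 0), cons(cons(cons(e, 0), cons(0, e)), 0))), cons(cons(e, 0), e), cons(0, e))  →  cons(cons(cons(cons(0, 0), 0), 0), cons(cons(cons(e, 0), cons(0, e)), 0))   [R3 at ε]

cons(cons(cons(cons(0, 0), 0), 0), cons(cons(cons(e, 0), cons(0, e)), 0))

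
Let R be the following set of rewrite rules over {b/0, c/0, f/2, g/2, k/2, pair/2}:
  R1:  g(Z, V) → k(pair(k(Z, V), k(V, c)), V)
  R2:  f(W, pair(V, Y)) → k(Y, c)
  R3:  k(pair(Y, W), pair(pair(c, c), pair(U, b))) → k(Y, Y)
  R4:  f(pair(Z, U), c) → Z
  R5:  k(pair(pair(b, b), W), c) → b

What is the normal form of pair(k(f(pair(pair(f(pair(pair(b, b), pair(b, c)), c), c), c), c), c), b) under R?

1. pair(k(f(pair(pair(f(pair(pair(b, b), pair(b, c)), c), c), c), c), c), b)  →  pair(k(pair(f(pair(pair(b, b), pair(b, c)), c), c), c), b)   [R4 at 1.1]
2. pair(k(pair(f(pair(pair(b, b), pair(b, c)), c), c), c), b)  →  pair(k(pair(pair(b, b), c), c), b)   [R4 at 1.1.1]
3. pair(k(pair(pair(b, b), c), c), b)  →  pair(b, b)   [R5 at 1]

pair(b, b)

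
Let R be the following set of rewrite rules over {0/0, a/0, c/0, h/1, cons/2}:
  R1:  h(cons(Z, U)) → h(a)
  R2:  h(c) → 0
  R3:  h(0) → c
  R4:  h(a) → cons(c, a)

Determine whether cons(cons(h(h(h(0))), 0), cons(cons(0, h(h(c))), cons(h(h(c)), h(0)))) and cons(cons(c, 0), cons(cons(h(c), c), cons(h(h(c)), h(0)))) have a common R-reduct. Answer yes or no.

Reduce t₁ = cons(cons(h(h(h(0))), 0), cons(cons(0, h(h(c))), cons(h(h(c)), h(0)))):
1. cons(cons(h(h(h(0))), 0), cons(cons(0, h(h(c))), cons(h(h(c)), h(0))))  →  cons(cons(h(h(c)), 0), cons(cons(0, h(h(c))), cons(h(h(c)), h(0))))   [R3 at 1.1.1.1]
2. cons(cons(h(h(c)), 0), cons(cons(0, h(h(c))), cons(h(h(c)), h(0))))  →  cons(cons(h(0), 0), cons(cons(0, h(h(c))), cons(h(h(c)), h(0))))   [R2 at 1.1.1]
3. cons(cons(h(0), 0), cons(cons(0, h(h(c))), cons(h(h(c)), h(0))))  →  cons(cons(c, 0), cons(cons(0, h(h(c))), cons(h(h(c)), h(0))))   [R3 at 1.1]
4. cons(cons(c, 0), cons(cons(0, h(h(c))), cons(h(h(c)), h(0))))  →  cons(cons(c, 0), cons(cons(0, h(0)), cons(h(h(c)), h(0))))   [R2 at 2.1.2.1]
5. cons(cons(c, 0), cons(cons(0, h(0)), cons(h(h(c)), h(0))))  →  cons(cons(c, 0), cons(cons(0, c), cons(h(h(c)), h(0))))   [R3 at 2.1.2]
6. cons(cons(c, 0), cons(cons(0, c), cons(h(h(c)), h(0))))  →  cons(cons(c, 0), cons(cons(0, c), cons(h(0), h(0))))   [R2 at 2.2.1.1]
7. cons(cons(c, 0), cons(cons(0, c), cons(h(0), h(0))))  →  cons(cons(c, 0), cons(cons(0, c), cons(c, h(0))))   [R3 at 2.2.1]
8. cons(cons(c, 0), cons(cons(0, c), cons(c, h(0))))  →  cons(cons(c, 0), cons(cons(0, c), cons(c, c)))   [R3 at 2.2.2]

Reduce t₂ = cons(cons(c, 0), cons(cons(h(c), c), cons(h(h(c)), h(0)))):
1. cons(cons(c, 0), cons(cons(h(c), c), cons(h(h(c)), h(0))))  →  cons(cons(c, 0), cons(cons(0, c), cons(h(h(c)), h(0))))   [R2 at 2.1.1]
2. cons(cons(c, 0), cons(cons(0, c), cons(h(h(c)), h(0))))  →  cons(cons(c, 0), cons(cons(0, c), cons(h(0), h(0))))   [R2 at 2.2.1.1]
3. cons(cons(c, 0), cons(cons(0, c), cons(h(0), h(0))))  →  cons(cons(c, 0), cons(cons(0, c), cons(c, h(0))))   [R3 at 2.2.1]
4. cons(cons(c, 0), cons(cons(0, c), cons(c, h(0))))  →  cons(cons(c, 0), cons(cons(0, c), cons(c, c)))   [R3 at 2.2.2]

yes — NF(t₁) = cons(cons(c, 0), cons(cons(0, c), cons(c, c))), NF(t₂) = cons(cons(c, 0), cons(cons(0, c), cons(c, c)))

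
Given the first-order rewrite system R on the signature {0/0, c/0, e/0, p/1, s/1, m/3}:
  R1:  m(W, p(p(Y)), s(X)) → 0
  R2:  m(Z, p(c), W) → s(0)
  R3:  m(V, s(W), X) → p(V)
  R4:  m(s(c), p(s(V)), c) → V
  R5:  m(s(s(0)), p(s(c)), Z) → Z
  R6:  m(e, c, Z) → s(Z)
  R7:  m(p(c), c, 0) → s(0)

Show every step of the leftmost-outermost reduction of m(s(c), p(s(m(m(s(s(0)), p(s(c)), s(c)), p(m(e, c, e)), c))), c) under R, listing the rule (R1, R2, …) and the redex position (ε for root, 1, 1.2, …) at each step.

e

1. m(s(c), p(s(m(m(s(s(0)), p(s(c)), s(c)), p(m(e, c, e)), c))), c)  →  m(m(s(s(0)), p(s(c)), s(c)), p(m(e, c, e)), c)   [R4 at ε]
2. m(m(s(s(0)), p(s(c)), s(c)), p(m(e, c, e)), c)  →  m(s(c), p(m(e, c, e)), c)   [R5 at 1]
3. m(s(c), p(m(e, c, e)), c)  →  m(s(c), p(s(e)), c)   [R6 at 2.1]
4. m(s(c), p(s(e)), c)  →  e   [R4 at ε]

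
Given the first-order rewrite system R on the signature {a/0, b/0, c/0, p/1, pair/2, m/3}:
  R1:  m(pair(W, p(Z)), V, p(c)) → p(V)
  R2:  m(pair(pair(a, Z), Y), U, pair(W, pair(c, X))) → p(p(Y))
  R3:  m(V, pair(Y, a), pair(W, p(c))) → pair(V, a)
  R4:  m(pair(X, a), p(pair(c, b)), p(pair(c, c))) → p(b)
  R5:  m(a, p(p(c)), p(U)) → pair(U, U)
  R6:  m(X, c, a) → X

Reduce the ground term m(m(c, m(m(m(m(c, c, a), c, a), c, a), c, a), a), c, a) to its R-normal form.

c

1. m(m(c, m(m(m(m(c, c, a), c, a), c, a), c, a), a), c, a)  →  m(c, m(m(m(m(c, c, a), c, a), c, a), c, a), a)   [R6 at ε]
2. m(c, m(m(m(m(c, c, a), c, a), c, a), c, a), a)  →  m(c, m(m(m(c, c, a), c, a), c, a), a)   [R6 at 2]
3. m(c, m(m(m(c, c, a), c, a), c, a), a)  →  m(c, m(m(c, c, a), c, a), a)   [R6 at 2]
4. m(c, m(m(c, c, a), c, a), a)  →  m(c, m(c, c, a), a)   [R6 at 2]
5. m(c, m(c, c, a), a)  →  m(c, c, a)   [R6 at 2]
6. m(c, c, a)  →  c   [R6 at ε]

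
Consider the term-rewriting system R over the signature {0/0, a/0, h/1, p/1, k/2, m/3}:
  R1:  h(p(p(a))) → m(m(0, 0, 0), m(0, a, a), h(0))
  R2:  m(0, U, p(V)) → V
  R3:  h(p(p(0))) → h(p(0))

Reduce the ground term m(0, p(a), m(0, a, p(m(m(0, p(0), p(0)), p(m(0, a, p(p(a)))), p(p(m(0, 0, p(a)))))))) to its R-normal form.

1. m(0, p(a), m(0, a, p(m(m(0, p(0), p(0)), p(m(0, a, p(p(a)))), p(p(m(0, 0, p(a))))))))  →  m(0, p(a), m(m(0, p(0), p(0)), p(m(0, a, p(p(a)))), p(p(m(0, 0, p(a))))))   [R2 at 3]
2. m(0, p(a), m(m(0, p(0), p(0)), p(m(0, a, p(p(a)))), p(p(m(0, 0, p(a))))))  →  m(0, p(a), m(0, p(m(0, a, p(p(a)))), p(p(m(0, 0, p(a))))))   [R2 at 3.1]
3. m(0, p(a), m(0, p(m(0, a, p(p(a)))), p(p(m(0, 0, p(a))))))  →  m(0, p(a), p(m(0, 0, p(a))))   [R2 at 3]
4. m(0, p(a), p(m(0, 0, p(a))))  →  m(0, 0, p(a))   [R2 at ε]
5. m(0, 0, p(a))  →  a   [R2 at ε]

a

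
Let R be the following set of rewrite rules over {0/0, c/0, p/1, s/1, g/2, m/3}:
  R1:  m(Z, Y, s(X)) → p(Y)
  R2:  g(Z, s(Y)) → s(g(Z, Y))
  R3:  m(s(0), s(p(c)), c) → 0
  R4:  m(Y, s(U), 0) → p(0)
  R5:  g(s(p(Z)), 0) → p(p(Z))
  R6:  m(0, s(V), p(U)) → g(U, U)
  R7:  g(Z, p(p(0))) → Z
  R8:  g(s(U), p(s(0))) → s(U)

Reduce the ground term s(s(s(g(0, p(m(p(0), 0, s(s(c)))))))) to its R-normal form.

s(s(s(0)))

1. s(s(s(g(0, p(m(p(0), 0, s(s(c))))))))  →  s(s(s(g(0, p(p(0))))))   [R1 at 1.1.1.2.1]
2. s(s(s(g(0, p(p(0))))))  →  s(s(s(0)))   [R7 at 1.1.1]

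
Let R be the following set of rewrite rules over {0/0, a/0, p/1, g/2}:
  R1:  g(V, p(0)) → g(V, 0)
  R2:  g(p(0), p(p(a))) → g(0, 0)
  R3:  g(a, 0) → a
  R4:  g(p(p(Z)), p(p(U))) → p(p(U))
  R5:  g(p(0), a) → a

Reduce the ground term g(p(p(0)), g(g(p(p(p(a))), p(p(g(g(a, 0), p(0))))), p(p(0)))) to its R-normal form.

1. g(p(p(0)), g(g(p(p(p(a))), p(p(g(g(a, 0), p(0))))), p(p(0))))  →  g(p(p(0)), g(p(p(g(g(a, 0), p(0)))), p(p(0))))   [R4 at 2.1]
2. g(p(p(0)), g(p(p(g(g(a, 0), p(0)))), p(p(0))))  →  g(p(p(0)), p(p(0)))   [R4 at 2]
3. g(p(p(0)), p(p(0)))  →  p(p(0))   [R4 at ε]

p(p(0))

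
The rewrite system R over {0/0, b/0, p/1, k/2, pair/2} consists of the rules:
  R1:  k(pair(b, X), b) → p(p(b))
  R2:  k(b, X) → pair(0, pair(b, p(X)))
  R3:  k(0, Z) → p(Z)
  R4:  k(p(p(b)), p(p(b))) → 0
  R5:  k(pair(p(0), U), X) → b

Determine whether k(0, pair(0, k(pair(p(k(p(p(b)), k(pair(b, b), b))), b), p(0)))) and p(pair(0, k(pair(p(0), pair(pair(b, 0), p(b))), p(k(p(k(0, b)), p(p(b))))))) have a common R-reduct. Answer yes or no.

yes — NF(t₁) = p(pair(0, b)), NF(t₂) = p(pair(0, b))

Reduce t₁ = k(0, pair(0, k(pair(p(k(p(p(b)), k(pair(b, b), b))), b), p(0)))):
1. k(0, pair(0, k(pair(p(k(p(p(b)), k(pair(b, b), b))), b), p(0))))  →  p(pair(0, k(pair(p(k(p(p(b)), k(pair(b, b), b))), b), p(0))))   [R3 at ε]
2. p(pair(0, k(pair(p(k(p(p(b)), k(pair(b, b), b))), b), p(0))))  →  p(pair(0, k(pair(p(k(p(p(b)), p(p(b)))), b), p(0))))   [R1 at 1.2.1.1.1.2]
3. p(pair(0, k(pair(p(k(p(p(b)), p(p(b)))), b), p(0))))  →  p(pair(0, k(pair(p(0), b), p(0))))   [R4 at 1.2.1.1.1]
4. p(pair(0, k(pair(p(0), b), p(0))))  →  p(pair(0, b))   [R5 at 1.2]

Reduce t₂ = p(pair(0, k(pair(p(0), pair(pair(b, 0), p(b))), p(k(p(k(0, b)), p(p(b))))))):
1. p(pair(0, k(pair(p(0), pair(pair(b, 0), p(b))), p(k(p(k(0, b)), p(p(b)))))))  →  p(pair(0, b))   [R5 at 1.2]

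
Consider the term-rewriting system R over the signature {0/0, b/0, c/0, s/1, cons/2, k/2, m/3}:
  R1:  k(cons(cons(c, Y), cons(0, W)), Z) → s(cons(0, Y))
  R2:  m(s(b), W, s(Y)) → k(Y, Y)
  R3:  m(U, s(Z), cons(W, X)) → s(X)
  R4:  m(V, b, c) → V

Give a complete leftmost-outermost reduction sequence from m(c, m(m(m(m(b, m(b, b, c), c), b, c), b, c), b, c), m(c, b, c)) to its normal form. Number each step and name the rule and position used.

c

1. m(c, m(m(m(m(b, m(b, b, c), c), b, c), b, c), b, c), m(c, b, c))  →  m(c, m(m(m(b, m(b, b, c), c), b, c), b, c), m(c, b, c))   [R4 at 2]
2. m(c, m(m(m(b, m(b, b, c), c), b, c), b, c), m(c, b, c))  →  m(c, m(m(b, m(b, b, c), c), b, c), m(c, b, c))   [R4 at 2]
3. m(c, m(m(b, m(b, b, c), c), b, c), m(c, b, c))  →  m(c, m(b, m(b, b, c), c), m(c, b, c))   [R4 at 2]
4. m(c, m(b, m(b, b, c), c), m(c, b, c))  →  m(c, m(b, b, c), m(c, b, c))   [R4 at 2.2]
5. m(c, m(b, b, c), m(c, b, c))  →  m(c, b, m(c, b, c))   [R4 at 2]
6. m(c, b, m(c, b, c))  →  m(c, b, c)   [R4 at 3]
7. m(c, b, c)  →  c   [R4 at ε]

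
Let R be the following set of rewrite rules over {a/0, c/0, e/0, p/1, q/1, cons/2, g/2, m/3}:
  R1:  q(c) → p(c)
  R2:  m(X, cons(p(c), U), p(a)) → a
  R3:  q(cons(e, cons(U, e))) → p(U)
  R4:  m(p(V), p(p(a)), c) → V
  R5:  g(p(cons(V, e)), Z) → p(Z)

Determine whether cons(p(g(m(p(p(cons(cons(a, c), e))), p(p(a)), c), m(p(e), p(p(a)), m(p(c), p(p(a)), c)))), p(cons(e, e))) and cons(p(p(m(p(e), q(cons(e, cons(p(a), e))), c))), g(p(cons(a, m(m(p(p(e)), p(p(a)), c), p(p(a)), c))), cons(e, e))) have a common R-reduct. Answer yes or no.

Reduce t₁ = cons(p(g(m(p(p(cons(cons(a, c), e))), p(p(a)), c), m(p(e), p(p(a)), m(p(c), p(p(a)), c)))), p(cons(e, e))):
1. cons(p(g(m(p(p(cons(cons(a, c), e))), p(p(a)), c), m(p(e), p(p(a)), m(p(c), p(p(a)), c)))), p(cons(e, e)))  →  cons(p(g(p(cons(cons(a, c), e)), m(p(e), p(p(a)), m(p(c), p(p(a)), c)))), p(cons(e, e)))   [R4 at 1.1.1]
2. cons(p(g(p(cons(cons(a, c), e)), m(p(e), p(p(a)), m(p(c), p(p(a)), c)))), p(cons(e, e)))  →  cons(p(p(m(p(e), p(p(a)), m(p(c), p(p(a)), c)))), p(cons(e, e)))   [R5 at 1.1]
3. cons(p(p(m(p(e), p(p(a)), m(p(c), p(p(a)), c)))), p(cons(e, e)))  →  cons(p(p(m(p(e), p(p(a)), c))), p(cons(e, e)))   [R4 at 1.1.1.3]
4. cons(p(p(m(p(e), p(p(a)), c))), p(cons(e, e)))  →  cons(p(p(e)), p(cons(e, e)))   [R4 at 1.1.1]

Reduce t₂ = cons(p(p(m(p(e), q(cons(e, cons(p(a), e))), c))), g(p(cons(a, m(m(p(p(e)), p(p(a)), c), p(p(a)), c))), cons(e, e))):
1. cons(p(p(m(p(e), q(cons(e, cons(p(a), e))), c))), g(p(cons(a, m(m(p(p(e)), p(p(a)), c), p(p(a)), c))), cons(e, e)))  →  cons(p(p(m(p(e), p(p(a)), c))), g(p(cons(a, m(m(p(p(e)), p(p(a)), c), p(p(a)), c))), cons(e, e)))   [R3 at 1.1.1.2]
2. cons(p(p(m(p(e), p(p(a)), c))), g(p(cons(a, m(m(p(p(e)), p(p(a)), c), p(p(a)), c))), cons(e, e)))  →  cons(p(p(e)), g(p(cons(a, m(m(p(p(e)), p(p(a)), c), p(p(a)), c))), cons(e, e)))   [R4 at 1.1.1]
3. cons(p(p(e)), g(p(cons(a, m(m(p(p(e)), p(p(a)), c), p(p(a)), c))), cons(e, e)))  →  cons(p(p(e)), g(p(cons(a, m(p(e), p(p(a)), c))), cons(e, e)))   [R4 at 2.1.1.2.1]
4. cons(p(p(e)), g(p(cons(a, m(p(e), p(p(a)), c))), cons(e, e)))  →  cons(p(p(e)), g(p(cons(a, e)), cons(e, e)))   [R4 at 2.1.1.2]
5. cons(p(p(e)), g(p(cons(a, e)), cons(e, e)))  →  cons(p(p(e)), p(cons(e, e)))   [R5 at 2]

yes — NF(t₁) = cons(p(p(e)), p(cons(e, e))), NF(t₂) = cons(p(p(e)), p(cons(e, e)))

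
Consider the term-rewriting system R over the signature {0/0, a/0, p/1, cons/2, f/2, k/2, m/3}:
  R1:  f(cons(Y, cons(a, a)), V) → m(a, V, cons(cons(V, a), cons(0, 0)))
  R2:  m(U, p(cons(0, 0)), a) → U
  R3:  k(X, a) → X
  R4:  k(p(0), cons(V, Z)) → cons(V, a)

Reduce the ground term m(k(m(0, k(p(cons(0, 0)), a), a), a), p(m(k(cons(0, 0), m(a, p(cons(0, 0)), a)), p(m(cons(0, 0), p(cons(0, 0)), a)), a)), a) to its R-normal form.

0

1. m(k(m(0, k(p(cons(0, 0)), a), a), a), p(m(k(cons(0, 0), m(a, p(cons(0, 0)), a)), p(m(cons(0, 0), p(cons(0, 0)), a)), a)), a)  →  m(m(0, k(p(cons(0, 0)), a), a), p(m(k(cons(0, 0), m(a, p(cons(0, 0)), a)), p(m(cons(0, 0), p(cons(0, 0)), a)), a)), a)   [R3 at 1]
2. m(m(0, k(p(cons(0, 0)), a), a), p(m(k(cons(0, 0), m(a, p(cons(0, 0)), a)), p(m(cons(0, 0), p(cons(0, 0)), a)), a)), a)  →  m(m(0, p(cons(0, 0)), a), p(m(k(cons(0, 0), m(a, p(cons(0, 0)), a)), p(m(cons(0, 0), p(cons(0, 0)), a)), a)), a)   [R3 at 1.2]
3. m(m(0, p(cons(0, 0)), a), p(m(k(cons(0, 0), m(a, p(cons(0, 0)), a)), p(m(cons(0, 0), p(cons(0, 0)), a)), a)), a)  →  m(0, p(m(k(cons(0, 0), m(a, p(cons(0, 0)), a)), p(m(cons(0, 0), p(cons(0, 0)), a)), a)), a)   [R2 at 1]
4. m(0, p(m(k(cons(0, 0), m(a, p(cons(0, 0)), a)), p(m(cons(0, 0), p(cons(0, 0)), a)), a)), a)  →  m(0, p(m(k(cons(0, 0), a), p(m(cons(0, 0), p(cons(0, 0)), a)), a)), a)   [R2 at 2.1.1.2]
5. m(0, p(m(k(cons(0, 0), a), p(m(cons(0, 0), p(cons(0, 0)), a)), a)), a)  →  m(0, p(m(cons(0, 0), p(m(cons(0, 0), p(cons(0, 0)), a)), a)), a)   [R3 at 2.1.1]
6. m(0, p(m(cons(0, 0), p(m(cons(0, 0), p(cons(0, 0)), a)), a)), a)  →  m(0, p(m(cons(0, 0), p(cons(0, 0)), a)), a)   [R2 at 2.1.2.1]
7. m(0, p(m(cons(0, 0), p(cons(0, 0)), a)), a)  →  m(0, p(cons(0, 0)), a)   [R2 at 2.1]
8. m(0, p(cons(0, 0)), a)  →  0   [R2 at ε]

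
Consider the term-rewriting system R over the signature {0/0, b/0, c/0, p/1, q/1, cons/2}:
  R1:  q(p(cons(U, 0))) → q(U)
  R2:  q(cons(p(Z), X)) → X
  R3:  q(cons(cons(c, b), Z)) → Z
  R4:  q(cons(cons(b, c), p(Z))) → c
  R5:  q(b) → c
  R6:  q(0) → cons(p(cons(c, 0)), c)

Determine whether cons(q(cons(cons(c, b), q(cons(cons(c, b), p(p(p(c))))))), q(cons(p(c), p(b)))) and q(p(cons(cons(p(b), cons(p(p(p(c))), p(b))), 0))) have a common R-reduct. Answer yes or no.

Reduce t₁ = cons(q(cons(cons(c, b), q(cons(cons(c, b), p(p(p(c))))))), q(cons(p(c), p(b)))):
1. cons(q(cons(cons(c, b), q(cons(cons(c, b), p(p(p(c))))))), q(cons(p(c), p(b))))  →  cons(q(cons(cons(c, b), p(p(p(c))))), q(cons(p(c), p(b))))   [R3 at 1]
2. cons(q(cons(cons(c, b), p(p(p(c))))), q(cons(p(c), p(b))))  →  cons(p(p(p(c))), q(cons(p(c), p(b))))   [R3 at 1]
3. cons(p(p(p(c))), q(cons(p(c), p(b))))  →  cons(p(p(p(c))), p(b))   [R2 at 2]

Reduce t₂ = q(p(cons(cons(p(b), cons(p(p(p(c))), p(b))), 0))):
1. q(p(cons(cons(p(b), cons(p(p(p(c))), p(b))), 0)))  →  q(cons(p(b), cons(p(p(p(c))), p(b))))   [R1 at ε]
2. q(cons(p(b), cons(p(p(p(c))), p(b))))  →  cons(p(p(p(c))), p(b))   [R2 at ε]

yes — NF(t₁) = cons(p(p(p(c))), p(b)), NF(t₂) = cons(p(p(p(c))), p(b))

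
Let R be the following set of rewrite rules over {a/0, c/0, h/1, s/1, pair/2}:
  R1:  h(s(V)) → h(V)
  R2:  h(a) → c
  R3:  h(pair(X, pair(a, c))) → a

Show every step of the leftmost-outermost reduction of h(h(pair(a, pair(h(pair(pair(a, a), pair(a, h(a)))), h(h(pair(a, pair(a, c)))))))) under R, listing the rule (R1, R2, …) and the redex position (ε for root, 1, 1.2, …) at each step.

c

1. h(h(pair(a, pair(h(pair(pair(a, a), pair(a, h(a)))), h(h(pair(a, pair(a, c))))))))  →  h(h(pair(a, pair(h(pair(pair(a, a), pair(a, c))), h(h(pair(a, pair(a, c))))))))   [R2 at 1.1.2.1.1.2.2]
2. h(h(pair(a, pair(h(pair(pair(a, a), pair(a, c))), h(h(pair(a, pair(a, c))))))))  →  h(h(pair(a, pair(a, h(h(pair(a, pair(a, c))))))))   [R3 at 1.1.2.1]
3. h(h(pair(a, pair(a, h(h(pair(a, pair(a, c))))))))  →  h(h(pair(a, pair(a, h(a)))))   [R3 at 1.1.2.2.1]
4. h(h(pair(a, pair(a, h(a)))))  →  h(h(pair(a, pair(a, c))))   [R2 at 1.1.2.2]
5. h(h(pair(a, pair(a, c))))  →  h(a)   [R3 at 1]
6. h(a)  →  c   [R2 at ε]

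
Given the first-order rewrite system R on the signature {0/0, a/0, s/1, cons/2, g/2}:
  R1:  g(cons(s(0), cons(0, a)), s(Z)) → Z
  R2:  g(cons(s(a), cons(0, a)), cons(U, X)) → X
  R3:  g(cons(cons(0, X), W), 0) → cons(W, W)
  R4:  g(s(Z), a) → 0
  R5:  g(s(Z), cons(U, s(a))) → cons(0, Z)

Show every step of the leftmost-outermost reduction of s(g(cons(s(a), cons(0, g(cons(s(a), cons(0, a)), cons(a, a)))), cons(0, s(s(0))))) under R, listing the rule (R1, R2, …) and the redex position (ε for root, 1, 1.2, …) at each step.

s(s(s(0)))

1. s(g(cons(s(a), cons(0, g(cons(s(a), cons(0, a)), cons(a, a)))), cons(0, s(s(0)))))  →  s(g(cons(s(a), cons(0, a)), cons(0, s(s(0)))))   [R2 at 1.1.2.2]
2. s(g(cons(s(a), cons(0, a)), cons(0, s(s(0)))))  →  s(s(s(0)))   [R2 at 1]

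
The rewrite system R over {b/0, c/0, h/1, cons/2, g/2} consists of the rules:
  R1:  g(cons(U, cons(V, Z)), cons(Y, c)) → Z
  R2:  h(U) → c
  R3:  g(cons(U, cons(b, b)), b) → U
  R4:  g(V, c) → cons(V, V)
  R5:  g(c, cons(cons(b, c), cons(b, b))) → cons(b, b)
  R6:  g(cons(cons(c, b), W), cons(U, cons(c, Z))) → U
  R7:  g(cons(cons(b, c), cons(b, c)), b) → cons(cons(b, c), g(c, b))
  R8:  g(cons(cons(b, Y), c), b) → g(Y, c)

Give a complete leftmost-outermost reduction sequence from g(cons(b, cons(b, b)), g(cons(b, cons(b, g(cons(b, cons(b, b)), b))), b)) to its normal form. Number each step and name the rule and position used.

1. g(cons(b, cons(b, b)), g(cons(b, cons(b, g(cons(b, cons(b, b)), b))), b))  →  g(cons(b, cons(b, b)), g(cons(b, cons(b, b)), b))   [R3 at 2.1.2.2]
2. g(cons(b, cons(b, b)), g(cons(b, cons(b, b)), b))  →  g(cons(b, cons(b, b)), b)   [R3 at 2]
3. g(cons(b, cons(b, b)), b)  →  b   [R3 at ε]

b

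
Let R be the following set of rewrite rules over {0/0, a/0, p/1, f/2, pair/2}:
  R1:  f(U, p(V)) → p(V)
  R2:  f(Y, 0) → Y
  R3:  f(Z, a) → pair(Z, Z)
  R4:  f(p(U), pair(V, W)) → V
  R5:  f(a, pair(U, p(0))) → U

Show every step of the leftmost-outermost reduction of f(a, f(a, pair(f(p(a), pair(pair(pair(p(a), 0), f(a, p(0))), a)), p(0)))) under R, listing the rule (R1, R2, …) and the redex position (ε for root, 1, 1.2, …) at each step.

1. f(a, f(a, pair(f(p(a), pair(pair(pair(p(a), 0), f(a, p(0))), a)), p(0))))  →  f(a, f(p(a), pair(pair(pair(p(a), 0), f(a, p(0))), a)))   [R5 at 2]
2. f(a, f(p(a), pair(pair(pair(p(a), 0), f(a, p(0))), a)))  →  f(a, pair(pair(p(a), 0), f(a, p(0))))   [R4 at 2]
3. f(a, pair(pair(p(a), 0), f(a, p(0))))  →  f(a, pair(pair(p(a), 0), p(0)))   [R1 at 2.2]
4. f(a, pair(pair(p(a), 0), p(0)))  →  pair(p(a), 0)   [R5 at ε]

pair(p(a), 0)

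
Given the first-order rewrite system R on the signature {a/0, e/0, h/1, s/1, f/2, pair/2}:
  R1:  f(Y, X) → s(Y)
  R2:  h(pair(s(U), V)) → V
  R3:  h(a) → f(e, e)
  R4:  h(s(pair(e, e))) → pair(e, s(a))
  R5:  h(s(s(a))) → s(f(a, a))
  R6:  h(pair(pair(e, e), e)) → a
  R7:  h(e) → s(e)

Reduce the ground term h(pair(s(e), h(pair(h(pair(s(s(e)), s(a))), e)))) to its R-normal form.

1. h(pair(s(e), h(pair(h(pair(s(s(e)), s(a))), e))))  →  h(pair(h(pair(s(s(e)), s(a))), e))   [R2 at ε]
2. h(pair(h(pair(s(s(e)), s(a))), e))  →  h(pair(s(a), e))   [R2 at 1.1]
3. h(pair(s(a), e))  →  e   [R2 at ε]

e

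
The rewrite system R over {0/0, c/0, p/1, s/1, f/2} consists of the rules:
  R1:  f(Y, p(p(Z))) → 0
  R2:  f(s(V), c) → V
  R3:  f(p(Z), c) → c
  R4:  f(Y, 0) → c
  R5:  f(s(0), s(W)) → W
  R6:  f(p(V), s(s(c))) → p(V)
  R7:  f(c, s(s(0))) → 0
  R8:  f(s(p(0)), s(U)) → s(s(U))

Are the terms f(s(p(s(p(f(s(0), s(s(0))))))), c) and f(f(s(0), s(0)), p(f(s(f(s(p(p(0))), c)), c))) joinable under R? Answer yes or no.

Reduce t₁ = f(s(p(s(p(f(s(0), s(s(0))))))), c):
1. f(s(p(s(p(f(s(0), s(s(0))))))), c)  →  p(s(p(f(s(0), s(s(0))))))   [R2 at ε]
2. p(s(p(f(s(0), s(s(0))))))  →  p(s(p(s(0))))   [R5 at 1.1.1]

Reduce t₂ = f(f(s(0), s(0)), p(f(s(f(s(p(p(0))), c)), c))):
1. f(f(s(0), s(0)), p(f(s(f(s(p(p(0))), c)), c)))  →  f(0, p(f(s(f(s(p(p(0))), c)), c)))   [R5 at 1]
2. f(0, p(f(s(f(s(p(p(0))), c)), c)))  →  f(0, p(f(s(p(p(0))), c)))   [R2 at 2.1]
3. f(0, p(f(s(p(p(0))), c)))  →  f(0, p(p(p(0))))   [R2 at 2.1]
4. f(0, p(p(p(0))))  →  0   [R1 at ε]

no — NF(t₁) = p(s(p(s(0)))), NF(t₂) = 0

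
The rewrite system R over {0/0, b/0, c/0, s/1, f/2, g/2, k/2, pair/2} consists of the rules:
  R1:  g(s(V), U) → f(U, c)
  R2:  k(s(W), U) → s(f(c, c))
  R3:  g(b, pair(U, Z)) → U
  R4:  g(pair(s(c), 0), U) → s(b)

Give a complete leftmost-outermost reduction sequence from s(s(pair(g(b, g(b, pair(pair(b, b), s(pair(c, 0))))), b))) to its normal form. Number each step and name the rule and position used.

1. s(s(pair(g(b, g(b, pair(pair(b, b), s(pair(c, 0))))), b)))  →  s(s(pair(g(b, pair(b, b)), b)))   [R3 at 1.1.1.2]
2. s(s(pair(g(b, pair(b, b)), b)))  →  s(s(pair(b, b)))   [R3 at 1.1.1]

s(s(pair(b, b)))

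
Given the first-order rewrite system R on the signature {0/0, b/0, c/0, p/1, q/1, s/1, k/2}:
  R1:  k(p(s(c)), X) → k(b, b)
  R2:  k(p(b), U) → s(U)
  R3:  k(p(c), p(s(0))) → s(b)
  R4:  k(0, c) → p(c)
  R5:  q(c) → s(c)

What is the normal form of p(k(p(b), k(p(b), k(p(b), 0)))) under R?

p(s(s(s(0))))

1. p(k(p(b), k(p(b), k(p(b), 0))))  →  p(s(k(p(b), k(p(b), 0))))   [R2 at 1]
2. p(s(k(p(b), k(p(b), 0))))  →  p(s(s(k(p(b), 0))))   [R2 at 1.1]
3. p(s(s(k(p(b), 0))))  →  p(s(s(s(0))))   [R2 at 1.1.1]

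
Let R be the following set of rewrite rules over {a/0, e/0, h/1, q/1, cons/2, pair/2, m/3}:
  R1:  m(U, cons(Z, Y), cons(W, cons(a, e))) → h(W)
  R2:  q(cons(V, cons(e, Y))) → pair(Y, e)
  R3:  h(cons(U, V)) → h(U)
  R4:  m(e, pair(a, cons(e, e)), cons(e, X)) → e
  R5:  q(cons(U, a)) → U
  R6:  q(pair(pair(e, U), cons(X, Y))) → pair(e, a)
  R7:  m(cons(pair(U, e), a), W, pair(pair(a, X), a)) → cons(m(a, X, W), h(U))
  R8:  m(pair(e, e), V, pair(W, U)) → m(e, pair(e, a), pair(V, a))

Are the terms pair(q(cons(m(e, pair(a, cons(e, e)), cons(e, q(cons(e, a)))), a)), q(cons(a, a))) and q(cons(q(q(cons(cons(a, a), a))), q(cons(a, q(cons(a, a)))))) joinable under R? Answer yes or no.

no — NF(t₁) = pair(e, a), NF(t₂) = a

Reduce t₁ = pair(q(cons(m(e, pair(a, cons(e, e)), cons(e, q(cons(e, a)))), a)), q(cons(a, a))):
1. pair(q(cons(m(e, pair(a, cons(e, e)), cons(e, q(cons(e, a)))), a)), q(cons(a, a)))  →  pair(m(e, pair(a, cons(e, e)), cons(e, q(cons(e, a)))), q(cons(a, a)))   [R5 at 1]
2. pair(m(e, pair(a, cons(e, e)), cons(e, q(cons(e, a)))), q(cons(a, a)))  →  pair(e, q(cons(a, a)))   [R4 at 1]
3. pair(e, q(cons(a, a)))  →  pair(e, a)   [R5 at 2]

Reduce t₂ = q(cons(q(q(cons(cons(a, a), a))), q(cons(a, q(cons(a, a)))))):
1. q(cons(q(q(cons(cons(a, a), a))), q(cons(a, q(cons(a, a))))))  →  q(cons(q(cons(a, a)), q(cons(a, q(cons(a, a))))))   [R5 at 1.1.1]
2. q(cons(q(cons(a, a)), q(cons(a, q(cons(a, a))))))  →  q(cons(a, q(cons(a, q(cons(a, a))))))   [R5 at 1.1]
3. q(cons(a, q(cons(a, q(cons(a, a))))))  →  q(cons(a, q(cons(a, a))))   [R5 at 1.2.1.2]
4. q(cons(a, q(cons(a, a))))  →  q(cons(a, a))   [R5 at 1.2]
5. q(cons(a, a))  →  a   [R5 at ε]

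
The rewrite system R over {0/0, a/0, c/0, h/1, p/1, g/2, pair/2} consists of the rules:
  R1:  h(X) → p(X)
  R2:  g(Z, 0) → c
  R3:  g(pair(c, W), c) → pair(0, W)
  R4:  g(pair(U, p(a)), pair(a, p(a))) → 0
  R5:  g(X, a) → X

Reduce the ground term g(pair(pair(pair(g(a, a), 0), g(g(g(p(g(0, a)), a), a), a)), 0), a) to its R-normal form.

pair(pair(pair(a, 0), p(0)), 0)

1. g(pair(pair(pair(g(a, a), 0), g(g(g(p(g(0, a)), a), a), a)), 0), a)  →  pair(pair(pair(g(a, a), 0), g(g(g(p(g(0, a)), a), a), a)), 0)   [R5 at ε]
2. pair(pair(pair(g(a, a), 0), g(g(g(p(g(0, a)), a), a), a)), 0)  →  pair(pair(pair(a, 0), g(g(g(p(g(0, a)), a), a), a)), 0)   [R5 at 1.1.1]
3. pair(pair(pair(a, 0), g(g(g(p(g(0, a)), a), a), a)), 0)  →  pair(pair(pair(a, 0), g(g(p(g(0, a)), a), a)), 0)   [R5 at 1.2]
4. pair(pair(pair(a, 0), g(g(p(g(0, a)), a), a)), 0)  →  pair(pair(pair(a, 0), g(p(g(0, a)), a)), 0)   [R5 at 1.2]
5. pair(pair(pair(a, 0), g(p(g(0, a)), a)), 0)  →  pair(pair(pair(a, 0), p(g(0, a))), 0)   [R5 at 1.2]
6. pair(pair(pair(a, 0), p(g(0, a))), 0)  →  pair(pair(pair(a, 0), p(0)), 0)   [R5 at 1.2.1]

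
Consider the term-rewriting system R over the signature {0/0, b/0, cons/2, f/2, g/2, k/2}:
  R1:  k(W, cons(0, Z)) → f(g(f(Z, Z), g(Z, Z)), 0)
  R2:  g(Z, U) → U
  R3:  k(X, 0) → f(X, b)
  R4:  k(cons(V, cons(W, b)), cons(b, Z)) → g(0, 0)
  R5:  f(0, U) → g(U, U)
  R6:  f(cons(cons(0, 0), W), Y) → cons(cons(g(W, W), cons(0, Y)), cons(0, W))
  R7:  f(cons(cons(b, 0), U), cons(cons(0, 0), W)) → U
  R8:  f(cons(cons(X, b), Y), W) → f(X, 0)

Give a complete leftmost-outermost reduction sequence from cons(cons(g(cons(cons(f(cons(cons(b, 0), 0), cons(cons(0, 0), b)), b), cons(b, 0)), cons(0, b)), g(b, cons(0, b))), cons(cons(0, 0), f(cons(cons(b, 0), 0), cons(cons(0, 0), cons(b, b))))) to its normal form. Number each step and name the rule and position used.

cons(cons(cons(0, b), cons(0, b)), cons(cons(0, 0), 0))

1. cons(cons(g(cons(cons(f(cons(cons(b, 0), 0), cons(cons(0, 0), b)), b), cons(b, 0)), cons(0, b)), g(b, cons(0, b))), cons(cons(0, 0), f(cons(cons(b, 0), 0), cons(cons(0, 0), cons(b, b)))))  →  cons(cons(cons(0, b), g(b, cons(0, b))), cons(cons(0, 0), f(cons(cons(b, 0), 0), cons(cons(0, 0), cons(b, b)))))   [R2 at 1.1]
2. cons(cons(cons(0, b), g(b, cons(0, b))), cons(cons(0, 0), f(cons(cons(b, 0), 0), cons(cons(0, 0), cons(b, b)))))  →  cons(cons(cons(0, b), cons(0, b)), cons(cons(0, 0), f(cons(cons(b, 0), 0), cons(cons(0, 0), cons(b, b)))))   [R2 at 1.2]
3. cons(cons(cons(0, b), cons(0, b)), cons(cons(0, 0), f(cons(cons(b, 0), 0), cons(cons(0, 0), cons(b, b)))))  →  cons(cons(cons(0, b), cons(0, b)), cons(cons(0, 0), 0))   [R7 at 2.2]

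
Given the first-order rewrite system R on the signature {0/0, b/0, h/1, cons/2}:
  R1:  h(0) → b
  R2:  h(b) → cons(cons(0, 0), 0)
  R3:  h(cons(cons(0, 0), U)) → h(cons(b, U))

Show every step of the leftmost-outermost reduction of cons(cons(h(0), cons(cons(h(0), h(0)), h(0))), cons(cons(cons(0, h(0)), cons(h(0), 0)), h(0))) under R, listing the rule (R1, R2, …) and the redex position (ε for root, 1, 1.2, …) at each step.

1. cons(cons(h(0), cons(cons(h(0), h(0)), h(0))), cons(cons(cons(0, h(0)), cons(h(0), 0)), h(0)))  →  cons(cons(b, cons(cons(h(0), h(0)), h(0))), cons(cons(cons(0, h(0)), cons(h(0), 0)), h(0)))   [R1 at 1.1]
2. cons(cons(b, cons(cons(h(0), h(0)), h(0))), cons(cons(cons(0, h(0)), cons(h(0), 0)), h(0)))  →  cons(cons(b, cons(cons(b, h(0)), h(0))), cons(cons(cons(0, h(0)), cons(h(0), 0)), h(0)))   [R1 at 1.2.1.1]
3. cons(cons(b, cons(cons(b, h(0)), h(0))), cons(cons(cons(0, h(0)), cons(h(0), 0)), h(0)))  →  cons(cons(b, cons(cons(b, b), h(0))), cons(cons(cons(0, h(0)), cons(h(0), 0)), h(0)))   [R1 at 1.2.1.2]
4. cons(cons(b, cons(cons(b, b), h(0))), cons(cons(cons(0, h(0)), cons(h(0), 0)), h(0)))  →  cons(cons(b, cons(cons(b, b), b)), cons(cons(cons(0, h(0)), cons(h(0), 0)), h(0)))   [R1 at 1.2.2]
5. cons(cons(b, cons(cons(b, b), b)), cons(cons(cons(0, h(0)), cons(h(0), 0)), h(0)))  →  cons(cons(b, cons(cons(b, b), b)), cons(cons(cons(0, b), cons(h(0), 0)), h(0)))   [R1 at 2.1.1.2]
6. cons(cons(b, cons(cons(b, b), b)), cons(cons(cons(0, b), cons(h(0), 0)), h(0)))  →  cons(cons(b, cons(cons(b, b), b)), cons(cons(cons(0, b), cons(b, 0)), h(0)))   [R1 at 2.1.2.1]
7. cons(cons(b, cons(cons(b, b), b)), cons(cons(cons(0, b), cons(b, 0)), h(0)))  →  cons(cons(b, cons(cons(b, b), b)), cons(cons(cons(0, b), cons(b, 0)), b))   [R1 at 2.2]

cons(cons(b, cons(cons(b, b), b)), cons(cons(cons(0, b), cons(b, 0)), b))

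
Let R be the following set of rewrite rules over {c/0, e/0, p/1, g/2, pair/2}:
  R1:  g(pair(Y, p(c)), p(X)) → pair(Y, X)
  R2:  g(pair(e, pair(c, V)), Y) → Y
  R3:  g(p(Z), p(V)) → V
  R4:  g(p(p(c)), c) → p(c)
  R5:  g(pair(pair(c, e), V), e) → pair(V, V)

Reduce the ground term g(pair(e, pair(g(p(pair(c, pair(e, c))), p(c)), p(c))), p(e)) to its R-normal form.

1. g(pair(e, pair(g(p(pair(c, pair(e, c))), p(c)), p(c))), p(e))  →  g(pair(e, pair(c, p(c))), p(e))   [R3 at 1.2.1]
2. g(pair(e, pair(c, p(c))), p(e))  →  p(e)   [R2 at ε]

p(e)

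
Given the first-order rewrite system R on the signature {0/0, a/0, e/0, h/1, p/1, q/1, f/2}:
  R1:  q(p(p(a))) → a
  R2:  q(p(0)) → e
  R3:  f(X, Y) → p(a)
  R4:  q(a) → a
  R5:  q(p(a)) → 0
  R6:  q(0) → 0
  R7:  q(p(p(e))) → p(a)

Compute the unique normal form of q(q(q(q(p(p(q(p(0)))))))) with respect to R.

0

1. q(q(q(q(p(p(q(p(0))))))))  →  q(q(q(q(p(p(e))))))   [R2 at 1.1.1.1.1.1]
2. q(q(q(q(p(p(e))))))  →  q(q(q(p(a))))   [R7 at 1.1.1]
3. q(q(q(p(a))))  →  q(q(0))   [R5 at 1.1]
4. q(q(0))  →  q(0)   [R6 at 1]
5. q(0)  →  0   [R6 at ε]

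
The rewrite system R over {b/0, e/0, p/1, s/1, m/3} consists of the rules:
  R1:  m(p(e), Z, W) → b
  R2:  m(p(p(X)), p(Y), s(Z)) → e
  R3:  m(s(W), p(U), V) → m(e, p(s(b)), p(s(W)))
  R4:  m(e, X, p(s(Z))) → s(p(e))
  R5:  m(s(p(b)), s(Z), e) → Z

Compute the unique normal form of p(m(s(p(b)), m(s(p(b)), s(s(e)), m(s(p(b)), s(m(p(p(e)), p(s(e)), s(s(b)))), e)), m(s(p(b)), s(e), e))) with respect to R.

p(e)

1. p(m(s(p(b)), m(s(p(b)), s(s(e)), m(s(p(b)), s(m(p(p(e)), p(s(e)), s(s(b)))), e)), m(s(p(b)), s(e), e)))  →  p(m(s(p(b)), m(s(p(b)), s(s(e)), m(p(p(e)), p(s(e)), s(s(b)))), m(s(p(b)), s(e), e)))   [R5 at 1.2.3]
2. p(m(s(p(b)), m(s(p(b)), s(s(e)), m(p(p(e)), p(s(e)), s(s(b)))), m(s(p(b)), s(e), e)))  →  p(m(s(p(b)), m(s(p(b)), s(s(e)), e), m(s(p(b)), s(e), e)))   [R2 at 1.2.3]
3. p(m(s(p(b)), m(s(p(b)), s(s(e)), e), m(s(p(b)), s(e), e)))  →  p(m(s(p(b)), s(e), m(s(p(b)), s(e), e)))   [R5 at 1.2]
4. p(m(s(p(b)), s(e), m(s(p(b)), s(e), e)))  →  p(m(s(p(b)), s(e), e))   [R5 at 1.3]
5. p(m(s(p(b)), s(e), e))  →  p(e)   [R5 at 1]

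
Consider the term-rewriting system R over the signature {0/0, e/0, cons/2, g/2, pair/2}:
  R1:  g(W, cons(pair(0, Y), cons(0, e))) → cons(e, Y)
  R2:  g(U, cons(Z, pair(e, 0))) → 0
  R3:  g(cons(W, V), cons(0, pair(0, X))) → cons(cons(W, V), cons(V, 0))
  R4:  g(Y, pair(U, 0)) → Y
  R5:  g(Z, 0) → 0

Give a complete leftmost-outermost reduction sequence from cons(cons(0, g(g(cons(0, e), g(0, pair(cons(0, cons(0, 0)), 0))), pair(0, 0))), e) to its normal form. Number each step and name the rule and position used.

cons(cons(0, 0), e)

1. cons(cons(0, g(g(cons(0, e), g(0, pair(cons(0, cons(0, 0)), 0))), pair(0, 0))), e)  →  cons(cons(0, g(cons(0, e), g(0, pair(cons(0, cons(0, 0)), 0)))), e)   [R4 at 1.2]
2. cons(cons(0, g(cons(0, e), g(0, pair(cons(0, cons(0, 0)), 0)))), e)  →  cons(cons(0, g(cons(0, e), 0)), e)   [R4 at 1.2.2]
3. cons(cons(0, g(cons(0, e), 0)), e)  →  cons(cons(0, 0), e)   [R5 at 1.2]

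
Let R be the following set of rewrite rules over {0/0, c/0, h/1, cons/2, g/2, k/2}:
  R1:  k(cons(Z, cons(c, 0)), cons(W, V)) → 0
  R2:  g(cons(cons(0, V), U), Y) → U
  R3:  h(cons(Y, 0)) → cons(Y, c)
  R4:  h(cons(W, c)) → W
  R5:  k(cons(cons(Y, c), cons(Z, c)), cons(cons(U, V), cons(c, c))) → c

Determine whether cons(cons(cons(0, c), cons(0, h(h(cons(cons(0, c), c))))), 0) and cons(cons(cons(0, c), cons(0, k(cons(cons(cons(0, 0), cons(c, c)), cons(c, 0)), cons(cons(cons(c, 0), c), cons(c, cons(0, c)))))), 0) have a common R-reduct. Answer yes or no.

yes — NF(t₁) = cons(cons(cons(0, c), cons(0, 0)), 0), NF(t₂) = cons(cons(cons(0, c), cons(0, 0)), 0)

Reduce t₁ = cons(cons(cons(0, c), cons(0, h(h(cons(cons(0, c), c))))), 0):
1. cons(cons(cons(0, c), cons(0, h(h(cons(cons(0, c), c))))), 0)  →  cons(cons(cons(0, c), cons(0, h(cons(0, c)))), 0)   [R4 at 1.2.2.1]
2. cons(cons(cons(0, c), cons(0, h(cons(0, c)))), 0)  →  cons(cons(cons(0, c), cons(0, 0)), 0)   [R4 at 1.2.2]

Reduce t₂ = cons(cons(cons(0, c), cons(0, k(cons(cons(cons(0, 0), cons(c, c)), cons(c, 0)), cons(cons(cons(c, 0), c), cons(c, cons(0, c)))))), 0):
1. cons(cons(cons(0, c), cons(0, k(cons(cons(cons(0, 0), cons(c, c)), cons(c, 0)), cons(cons(cons(c, 0), c), cons(c, cons(0, c)))))), 0)  →  cons(cons(cons(0, c), cons(0, 0)), 0)   [R1 at 1.2.2]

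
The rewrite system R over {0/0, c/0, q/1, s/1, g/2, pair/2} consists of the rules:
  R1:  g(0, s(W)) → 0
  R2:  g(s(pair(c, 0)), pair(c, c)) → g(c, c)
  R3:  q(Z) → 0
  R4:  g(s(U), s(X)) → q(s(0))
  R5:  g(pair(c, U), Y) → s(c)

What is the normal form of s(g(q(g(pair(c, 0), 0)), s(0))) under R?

s(0)

1. s(g(q(g(pair(c, 0), 0)), s(0)))  →  s(g(0, s(0)))   [R3 at 1.1]
2. s(g(0, s(0)))  →  s(0)   [R1 at 1]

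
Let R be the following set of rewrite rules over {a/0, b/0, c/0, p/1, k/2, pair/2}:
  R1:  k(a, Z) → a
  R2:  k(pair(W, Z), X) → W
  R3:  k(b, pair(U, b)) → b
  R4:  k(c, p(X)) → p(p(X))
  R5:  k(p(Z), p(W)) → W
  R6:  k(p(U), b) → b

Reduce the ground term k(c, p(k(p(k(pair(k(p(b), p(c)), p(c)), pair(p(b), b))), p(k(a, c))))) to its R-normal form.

p(p(a))

1. k(c, p(k(p(k(pair(k(p(b), p(c)), p(c)), pair(p(b), b))), p(k(a, c)))))  →  p(p(k(p(k(pair(k(p(b), p(c)), p(c)), pair(p(b), b))), p(k(a, c)))))   [R4 at ε]
2. p(p(k(p(k(pair(k(p(b), p(c)), p(c)), pair(p(b), b))), p(k(a, c)))))  →  p(p(k(a, c)))   [R5 at 1.1]
3. p(p(k(a, c)))  →  p(p(a))   [R1 at 1.1]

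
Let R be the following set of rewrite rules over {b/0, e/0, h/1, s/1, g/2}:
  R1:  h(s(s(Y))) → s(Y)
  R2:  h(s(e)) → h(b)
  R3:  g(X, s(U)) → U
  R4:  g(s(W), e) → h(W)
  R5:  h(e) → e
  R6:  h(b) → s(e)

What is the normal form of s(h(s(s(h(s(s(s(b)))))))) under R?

s(s(s(s(b))))

1. s(h(s(s(h(s(s(s(b))))))))  →  s(s(h(s(s(s(b))))))   [R1 at 1]
2. s(s(h(s(s(s(b))))))  →  s(s(s(s(b))))   [R1 at 1.1]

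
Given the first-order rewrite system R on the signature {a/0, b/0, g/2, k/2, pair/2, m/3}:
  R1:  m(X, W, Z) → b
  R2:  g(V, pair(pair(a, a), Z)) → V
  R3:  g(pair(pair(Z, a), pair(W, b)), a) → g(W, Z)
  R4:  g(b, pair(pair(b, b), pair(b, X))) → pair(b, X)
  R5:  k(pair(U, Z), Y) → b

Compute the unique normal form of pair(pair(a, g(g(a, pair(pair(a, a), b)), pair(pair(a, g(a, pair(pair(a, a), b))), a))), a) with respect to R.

pair(pair(a, a), a)

1. pair(pair(a, g(g(a, pair(pair(a, a), b)), pair(pair(a, g(a, pair(pair(a, a), b))), a))), a)  →  pair(pair(a, g(a, pair(pair(a, g(a, pair(pair(a, a), b))), a))), a)   [R2 at 1.2.1]
2. pair(pair(a, g(a, pair(pair(a, g(a, pair(pair(a, a), b))), a))), a)  →  pair(pair(a, g(a, pair(pair(a, a), a))), a)   [R2 at 1.2.2.1.2]
3. pair(pair(a, g(a, pair(pair(a, a), a))), a)  →  pair(pair(a, a), a)   [R2 at 1.2]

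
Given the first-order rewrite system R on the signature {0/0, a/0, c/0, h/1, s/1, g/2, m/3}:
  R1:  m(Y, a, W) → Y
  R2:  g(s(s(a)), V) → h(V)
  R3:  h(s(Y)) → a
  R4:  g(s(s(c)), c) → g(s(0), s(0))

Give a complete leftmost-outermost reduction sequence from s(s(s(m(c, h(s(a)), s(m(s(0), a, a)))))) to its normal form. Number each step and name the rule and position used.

1. s(s(s(m(c, h(s(a)), s(m(s(0), a, a))))))  →  s(s(s(m(c, a, s(m(s(0), a, a))))))   [R3 at 1.1.1.2]
2. s(s(s(m(c, a, s(m(s(0), a, a))))))  →  s(s(s(c)))   [R1 at 1.1.1]

s(s(s(c)))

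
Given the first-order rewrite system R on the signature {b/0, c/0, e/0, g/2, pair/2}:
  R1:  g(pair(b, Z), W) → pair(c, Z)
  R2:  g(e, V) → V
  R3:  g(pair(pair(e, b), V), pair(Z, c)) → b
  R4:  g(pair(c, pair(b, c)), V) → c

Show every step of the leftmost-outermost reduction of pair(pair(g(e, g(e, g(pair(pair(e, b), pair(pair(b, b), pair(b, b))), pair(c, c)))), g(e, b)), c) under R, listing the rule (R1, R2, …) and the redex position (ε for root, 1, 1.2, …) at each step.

1. pair(pair(g(e, g(e, g(pair(pair(e, b), pair(pair(b, b), pair(b, b))), pair(c, c)))), g(e, b)), c)  →  pair(pair(g(e, g(pair(pair(e, b), pair(pair(b, b), pair(b, b))), pair(c, c))), g(e, b)), c)   [R2 at 1.1]
2. pair(pair(g(e, g(pair(pair(e, b), pair(pair(b, b), pair(b, b))), pair(c, c))), g(e, b)), c)  →  pair(pair(g(pair(pair(e, b), pair(pair(b, b), pair(b, b))), pair(c, c)), g(e, b)), c)   [R2 at 1.1]
3. pair(pair(g(pair(pair(e, b), pair(pair(b, b), pair(b, b))), pair(c, c)), g(e, b)), c)  →  pair(pair(b, g(e, b)), c)   [R3 at 1.1]
4. pair(pair(b, g(e, b)), c)  →  pair(pair(b, b), c)   [R2 at 1.2]

pair(pair(b, b), c)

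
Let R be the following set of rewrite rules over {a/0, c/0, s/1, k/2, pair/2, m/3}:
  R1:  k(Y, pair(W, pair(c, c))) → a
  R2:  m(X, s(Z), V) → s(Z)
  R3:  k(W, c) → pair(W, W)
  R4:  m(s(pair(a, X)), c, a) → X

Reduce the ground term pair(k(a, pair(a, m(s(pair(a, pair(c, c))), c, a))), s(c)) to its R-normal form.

pair(a, s(c))

1. pair(k(a, pair(a, m(s(pair(a, pair(c, c))), c, a))), s(c))  →  pair(k(a, pair(a, pair(c, c))), s(c))   [R4 at 1.2.2]
2. pair(k(a, pair(a, pair(c, c))), s(c))  →  pair(a, s(c))   [R1 at 1]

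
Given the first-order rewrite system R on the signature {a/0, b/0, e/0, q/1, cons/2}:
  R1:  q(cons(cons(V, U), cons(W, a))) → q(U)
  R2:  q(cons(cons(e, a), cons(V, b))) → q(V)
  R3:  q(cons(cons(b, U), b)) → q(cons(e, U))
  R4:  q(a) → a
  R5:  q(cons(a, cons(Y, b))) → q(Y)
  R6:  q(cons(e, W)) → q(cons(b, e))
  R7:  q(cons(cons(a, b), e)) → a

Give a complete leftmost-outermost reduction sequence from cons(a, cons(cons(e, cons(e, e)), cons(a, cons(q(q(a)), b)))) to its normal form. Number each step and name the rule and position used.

1. cons(a, cons(cons(e, cons(e, e)), cons(a, cons(q(q(a)), b))))  →  cons(a, cons(cons(e, cons(e, e)), cons(a, cons(q(a), b))))   [R4 at 2.2.2.1.1]
2. cons(a, cons(cons(e, cons(e, e)), cons(a, cons(q(a), b))))  →  cons(a, cons(cons(e, cons(e, e)), cons(a, cons(a, b))))   [R4 at 2.2.2.1]

cons(a, cons(cons(e, cons(e, e)), cons(a, cons(a, b))))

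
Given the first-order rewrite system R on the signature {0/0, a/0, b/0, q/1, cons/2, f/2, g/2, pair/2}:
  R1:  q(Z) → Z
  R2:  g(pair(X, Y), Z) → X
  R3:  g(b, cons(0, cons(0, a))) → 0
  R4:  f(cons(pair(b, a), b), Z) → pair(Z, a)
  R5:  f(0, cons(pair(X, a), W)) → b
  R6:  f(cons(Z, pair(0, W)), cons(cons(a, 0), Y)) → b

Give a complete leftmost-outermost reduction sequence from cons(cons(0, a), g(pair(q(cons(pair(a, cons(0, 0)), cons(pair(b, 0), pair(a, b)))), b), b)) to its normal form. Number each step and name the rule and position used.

cons(cons(0, a), cons(pair(a, cons(0, 0)), cons(pair(b, 0), pair(a, b))))

1. cons(cons(0, a), g(pair(q(cons(pair(a, cons(0, 0)), cons(pair(b, 0), pair(a, b)))), b), b))  →  cons(cons(0, a), q(cons(pair(a, cons(0, 0)), cons(pair(b, 0), pair(a, b)))))   [R2 at 2]
2. cons(cons(0, a), q(cons(pair(a, cons(0, 0)), cons(pair(b, 0), pair(a, b)))))  →  cons(cons(0, a), cons(pair(a, cons(0, 0)), cons(pair(b, 0), pair(a, b))))   [R1 at 2]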